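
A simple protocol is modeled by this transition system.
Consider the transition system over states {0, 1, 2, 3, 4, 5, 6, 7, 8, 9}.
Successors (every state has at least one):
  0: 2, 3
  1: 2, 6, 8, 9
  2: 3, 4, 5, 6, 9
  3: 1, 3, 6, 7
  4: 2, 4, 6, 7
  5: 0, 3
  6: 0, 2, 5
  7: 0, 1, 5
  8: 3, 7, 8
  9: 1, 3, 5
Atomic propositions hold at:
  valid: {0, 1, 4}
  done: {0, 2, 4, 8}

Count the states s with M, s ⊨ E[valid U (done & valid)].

Sat(done & valid) = {0, 4}
E[valid U (done & valid)]: least fixpoint, start Z0 = Sat((done & valid)) = {0, 4}, add states in Sat(valid) with some successor in Z. Already a fixed point.
Sat(E[valid U (done & valid)]) = {0, 4}
|Sat(E[valid U (done & valid)])| = |{0, 4}| = 2.

2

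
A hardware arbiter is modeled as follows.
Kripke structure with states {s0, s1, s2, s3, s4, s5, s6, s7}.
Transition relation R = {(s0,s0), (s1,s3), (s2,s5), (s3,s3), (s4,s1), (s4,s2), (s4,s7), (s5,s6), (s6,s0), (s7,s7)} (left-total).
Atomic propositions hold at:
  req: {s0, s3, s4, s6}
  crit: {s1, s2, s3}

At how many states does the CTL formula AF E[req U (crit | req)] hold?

Sat(crit | req) = {s0, s1, s2, s3, s4, s6}
E[req U (crit | req)]: least fixpoint, start Z0 = Sat((crit | req)) = {s0, s1, s2, s3, s4, s6}, add states in Sat(req) with some successor in Z. Already a fixed point.
Sat(E[req U (crit | req)]) = {s0, s1, s2, s3, s4, s6}
AF E[req U (crit | req)]: least fixpoint, start Z0 = {s0, s1, s2, s3, s4, s6}, add states with every successor in Z. Z1 = {s0, s1, s2, s3, s4, s5, s6}; fixed.
Sat(AF E[req U (crit | req)]) = {s0, s1, s2, s3, s4, s5, s6}
|Sat(AF E[req U (crit | req)])| = |{s0, s1, s2, s3, s4, s5, s6}| = 7.

7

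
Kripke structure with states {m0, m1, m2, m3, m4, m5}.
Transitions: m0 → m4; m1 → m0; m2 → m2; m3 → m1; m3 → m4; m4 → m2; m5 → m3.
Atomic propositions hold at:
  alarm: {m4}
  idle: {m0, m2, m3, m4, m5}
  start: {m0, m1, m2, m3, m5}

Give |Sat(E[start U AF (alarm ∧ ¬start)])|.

5

Sat(¬start) = {m4}
Sat(alarm ∧ ¬start) = {m4}
AF (alarm ∧ ¬start): least fixpoint, start Z0 = {m4}, add states with every successor in Z. Z1 = {m0, m4}; Z2 = {m0, m1, m4}; Z3 = {m0, m1, m3, m4}; Z4 = {m0, m1, m3, m4, m5}; fixed.
Sat(AF (alarm ∧ ¬start)) = {m0, m1, m3, m4, m5}
E[start U AF (alarm ∧ ¬start)]: least fixpoint, start Z0 = Sat(AF (alarm ∧ ¬start)) = {m0, m1, m3, m4, m5}, add states in Sat(start) with some successor in Z. Already a fixed point.
Sat(E[start U AF (alarm ∧ ¬start)]) = {m0, m1, m3, m4, m5}
|Sat(E[start U AF (alarm ∧ ¬start)])| = |{m0, m1, m3, m4, m5}| = 5.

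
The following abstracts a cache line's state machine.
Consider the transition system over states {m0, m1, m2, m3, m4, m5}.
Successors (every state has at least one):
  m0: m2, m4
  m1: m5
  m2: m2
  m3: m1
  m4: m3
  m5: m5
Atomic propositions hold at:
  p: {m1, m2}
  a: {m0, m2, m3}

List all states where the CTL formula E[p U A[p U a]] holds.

A[p U a]: least fixpoint, start Z0 = Sat(a) = {m0, m2, m3}, add states in Sat(p) with every successor in Z. Already a fixed point.
Sat(A[p U a]) = {m0, m2, m3}
E[p U A[p U a]]: least fixpoint, start Z0 = Sat(A[p U a]) = {m0, m2, m3}, add states in Sat(p) with some successor in Z. Already a fixed point.
Sat(E[p U A[p U a]]) = {m0, m2, m3}

{m0, m2, m3}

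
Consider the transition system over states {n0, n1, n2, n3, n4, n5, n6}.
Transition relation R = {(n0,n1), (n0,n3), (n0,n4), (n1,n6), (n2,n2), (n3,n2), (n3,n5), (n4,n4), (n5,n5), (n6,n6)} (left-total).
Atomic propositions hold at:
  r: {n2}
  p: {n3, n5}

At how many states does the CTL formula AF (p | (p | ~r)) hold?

6

Sat(~r) = {n0, n1, n3, n4, n5, n6}
Sat(p | ~r) = {n0, n1, n3, n4, n5, n6}
Sat(p | (p | ~r)) = {n0, n1, n3, n4, n5, n6}
AF (p | (p | ~r)): least fixpoint, start Z0 = {n0, n1, n3, n4, n5, n6}, add states with every successor in Z. Already a fixed point.
Sat(AF (p | (p | ~r))) = {n0, n1, n3, n4, n5, n6}
|Sat(AF (p | (p | ~r)))| = |{n0, n1, n3, n4, n5, n6}| = 6.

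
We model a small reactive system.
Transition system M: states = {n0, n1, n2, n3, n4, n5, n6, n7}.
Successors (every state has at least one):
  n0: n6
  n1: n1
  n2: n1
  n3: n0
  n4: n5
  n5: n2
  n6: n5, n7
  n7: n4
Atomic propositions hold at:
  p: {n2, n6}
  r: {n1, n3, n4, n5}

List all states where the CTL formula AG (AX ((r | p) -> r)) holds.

Sat(r | p) = {n1, n2, n3, n4, n5, n6}
Sat((r | p) -> r) = {n0, n1, n3, n4, n5, n7}
Sat(AX ((r | p) -> r)) = {s : every successor in {n0, n1, n3, n4, n5, n7}} = {n1, n2, n3, n4, n6, n7}
AG (AX ((r | p) -> r)): greatest fixpoint, start Z0 = {n1, n2, n3, n4, n6, n7}, keep only states in Sat with every successor in Z. Z1 = {n1, n2, n7}; Z2 = {n1, n2}; fixed.
Sat(AG (AX ((r | p) -> r))) = {n1, n2}

{n1, n2}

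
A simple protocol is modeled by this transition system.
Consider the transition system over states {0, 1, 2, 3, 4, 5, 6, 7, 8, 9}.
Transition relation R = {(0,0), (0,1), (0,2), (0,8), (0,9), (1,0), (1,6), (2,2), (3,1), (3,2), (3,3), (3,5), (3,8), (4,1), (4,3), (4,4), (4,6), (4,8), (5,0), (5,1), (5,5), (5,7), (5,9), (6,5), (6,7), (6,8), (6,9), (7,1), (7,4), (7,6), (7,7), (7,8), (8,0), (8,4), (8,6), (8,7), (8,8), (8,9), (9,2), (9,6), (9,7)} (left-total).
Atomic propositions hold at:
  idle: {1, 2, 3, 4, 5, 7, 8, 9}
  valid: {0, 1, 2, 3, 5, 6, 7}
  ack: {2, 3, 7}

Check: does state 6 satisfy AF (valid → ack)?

Sat(valid → ack) = {2, 3, 4, 7, 8, 9}
AF (valid → ack): least fixpoint, start Z0 = {2, 3, 4, 7, 8, 9}, add states with every successor in Z. Already a fixed point.
Sat(AF (valid → ack)) = {2, 3, 4, 7, 8, 9}
6 ∉ Sat(AF (valid → ack)) = {2, 3, 4, 7, 8, 9}, so the formula does not hold at 6.

No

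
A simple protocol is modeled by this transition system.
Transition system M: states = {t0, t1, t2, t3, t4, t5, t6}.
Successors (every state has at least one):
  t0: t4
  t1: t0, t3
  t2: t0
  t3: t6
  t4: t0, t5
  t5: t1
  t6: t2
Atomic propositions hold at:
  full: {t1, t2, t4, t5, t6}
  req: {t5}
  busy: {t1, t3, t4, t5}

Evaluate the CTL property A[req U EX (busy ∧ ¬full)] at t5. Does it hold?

Sat(¬full) = {t0, t3}
Sat(busy ∧ ¬full) = {t3}
Sat(EX (busy ∧ ¬full)) = {s : some successor in {t3}} = {t1}
A[req U EX (busy ∧ ¬full)]: least fixpoint, start Z0 = Sat(EX (busy ∧ ¬full)) = {t1}, add states in Sat(req) with every successor in Z. Z1 = {t1, t5}; fixed.
Sat(A[req U EX (busy ∧ ¬full)]) = {t1, t5}
t5 ∈ Sat(A[req U EX (busy ∧ ¬full)]) = {t1, t5}, so the formula holds at t5.

Yes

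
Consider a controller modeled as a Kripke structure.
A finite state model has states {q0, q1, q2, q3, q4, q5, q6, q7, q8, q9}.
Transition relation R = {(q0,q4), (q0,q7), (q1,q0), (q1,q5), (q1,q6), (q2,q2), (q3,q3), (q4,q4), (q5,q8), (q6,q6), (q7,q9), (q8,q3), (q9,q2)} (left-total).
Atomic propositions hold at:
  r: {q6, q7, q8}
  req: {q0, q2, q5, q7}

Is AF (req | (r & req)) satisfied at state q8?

No

Sat(r & req) = {q7}
Sat(req | (r & req)) = {q0, q2, q5, q7}
AF (req | (r & req)): least fixpoint, start Z0 = {q0, q2, q5, q7}, add states with every successor in Z. Z1 = {q0, q2, q5, q7, q9}; fixed.
Sat(AF (req | (r & req))) = {q0, q2, q5, q7, q9}
q8 ∉ Sat(AF (req | (r & req))) = {q0, q2, q5, q7, q9}, so the formula does not hold at q8.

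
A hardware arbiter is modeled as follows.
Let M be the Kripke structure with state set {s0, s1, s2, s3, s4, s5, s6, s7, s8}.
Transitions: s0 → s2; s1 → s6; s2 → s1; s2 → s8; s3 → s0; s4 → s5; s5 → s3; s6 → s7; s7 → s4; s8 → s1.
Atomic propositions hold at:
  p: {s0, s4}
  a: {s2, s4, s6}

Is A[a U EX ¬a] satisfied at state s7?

No

Sat(¬a) = {s0, s1, s3, s5, s7, s8}
Sat(EX ¬a) = {s : some successor in {s0, s1, s3, s5, s7, s8}} = {s2, s3, s4, s5, s6, s8}
A[a U EX ¬a]: least fixpoint, start Z0 = Sat(EX ¬a) = {s2, s3, s4, s5, s6, s8}, add states in Sat(a) with every successor in Z. Already a fixed point.
Sat(A[a U EX ¬a]) = {s2, s3, s4, s5, s6, s8}
s7 ∉ Sat(A[a U EX ¬a]) = {s2, s3, s4, s5, s6, s8}, so the formula does not hold at s7.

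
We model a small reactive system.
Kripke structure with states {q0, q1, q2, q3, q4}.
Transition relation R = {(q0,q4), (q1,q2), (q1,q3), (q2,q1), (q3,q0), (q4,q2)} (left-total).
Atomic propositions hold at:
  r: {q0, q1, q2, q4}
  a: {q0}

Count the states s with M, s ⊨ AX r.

4

Sat(AX r) = {s : every successor in {q0, q1, q2, q4}} = {q0, q2, q3, q4}
|Sat(AX r)| = |{q0, q2, q3, q4}| = 4.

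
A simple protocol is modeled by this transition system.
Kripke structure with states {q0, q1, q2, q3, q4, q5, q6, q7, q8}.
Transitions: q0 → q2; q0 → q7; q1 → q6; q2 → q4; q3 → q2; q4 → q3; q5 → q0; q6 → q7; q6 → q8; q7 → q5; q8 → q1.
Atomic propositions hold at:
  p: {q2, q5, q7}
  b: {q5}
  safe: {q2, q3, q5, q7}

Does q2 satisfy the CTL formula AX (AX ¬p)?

Sat(¬p) = {q0, q1, q3, q4, q6, q8}
Sat(AX ¬p) = {s : every successor in {q0, q1, q3, q4, q6, q8}} = {q1, q2, q4, q5, q8}
Sat(AX (AX ¬p)) = {s : every successor in {q1, q2, q4, q5, q8}} = {q2, q3, q7, q8}
q2 ∈ Sat(AX (AX ¬p)) = {q2, q3, q7, q8}, so the formula holds at q2.

Yes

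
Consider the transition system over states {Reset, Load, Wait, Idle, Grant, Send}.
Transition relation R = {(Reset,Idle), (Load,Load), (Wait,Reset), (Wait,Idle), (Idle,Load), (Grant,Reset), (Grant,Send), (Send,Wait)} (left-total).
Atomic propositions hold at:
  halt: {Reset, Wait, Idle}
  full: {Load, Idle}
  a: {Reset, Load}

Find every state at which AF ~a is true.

Sat(~a) = {Wait, Idle, Grant, Send}
AF ~a: least fixpoint, start Z0 = {Wait, Idle, Grant, Send}, add states with every successor in Z. Z1 = {Reset, Wait, Idle, Grant, Send}; fixed.
Sat(AF ~a) = {Reset, Wait, Idle, Grant, Send}

{Reset, Wait, Idle, Grant, Send}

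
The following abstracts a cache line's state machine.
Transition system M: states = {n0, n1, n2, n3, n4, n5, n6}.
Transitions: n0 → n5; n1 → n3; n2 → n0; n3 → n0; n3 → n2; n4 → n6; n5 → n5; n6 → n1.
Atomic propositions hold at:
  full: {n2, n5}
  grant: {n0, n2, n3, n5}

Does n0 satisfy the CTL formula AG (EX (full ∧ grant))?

Yes

Sat(full ∧ grant) = {n2, n5}
Sat(EX (full ∧ grant)) = {s : some successor in {n2, n5}} = {n0, n3, n5}
AG (EX (full ∧ grant)): greatest fixpoint, start Z0 = {n0, n3, n5}, keep only states in Sat with every successor in Z. Z1 = {n0, n5}; fixed.
Sat(AG (EX (full ∧ grant))) = {n0, n5}
n0 ∈ Sat(AG (EX (full ∧ grant))) = {n0, n5}, so the formula holds at n0.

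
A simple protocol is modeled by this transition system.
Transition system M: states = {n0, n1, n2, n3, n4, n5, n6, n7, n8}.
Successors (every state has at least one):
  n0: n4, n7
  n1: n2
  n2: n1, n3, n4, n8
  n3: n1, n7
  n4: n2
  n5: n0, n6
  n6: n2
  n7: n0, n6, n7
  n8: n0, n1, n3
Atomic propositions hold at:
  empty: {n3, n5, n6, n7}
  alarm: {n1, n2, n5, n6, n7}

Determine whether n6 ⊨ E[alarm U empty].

E[alarm U empty]: least fixpoint, start Z0 = Sat(empty) = {n3, n5, n6, n7}, add states in Sat(alarm) with some successor in Z. Z1 = {n2, n3, n5, n6, n7}; Z2 = {n1, n2, n3, n5, n6, n7}; fixed.
Sat(E[alarm U empty]) = {n1, n2, n3, n5, n6, n7}
n6 ∈ Sat(E[alarm U empty]) = {n1, n2, n3, n5, n6, n7}, so the formula holds at n6.

Yes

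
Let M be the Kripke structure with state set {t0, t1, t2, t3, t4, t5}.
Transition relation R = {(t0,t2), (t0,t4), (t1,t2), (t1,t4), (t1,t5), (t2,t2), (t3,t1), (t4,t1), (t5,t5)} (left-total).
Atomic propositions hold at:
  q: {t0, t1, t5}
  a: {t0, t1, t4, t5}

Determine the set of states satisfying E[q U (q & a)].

Sat(q & a) = {t0, t1, t5}
E[q U (q & a)]: least fixpoint, start Z0 = Sat((q & a)) = {t0, t1, t5}, add states in Sat(q) with some successor in Z. Already a fixed point.
Sat(E[q U (q & a)]) = {t0, t1, t5}

{t0, t1, t5}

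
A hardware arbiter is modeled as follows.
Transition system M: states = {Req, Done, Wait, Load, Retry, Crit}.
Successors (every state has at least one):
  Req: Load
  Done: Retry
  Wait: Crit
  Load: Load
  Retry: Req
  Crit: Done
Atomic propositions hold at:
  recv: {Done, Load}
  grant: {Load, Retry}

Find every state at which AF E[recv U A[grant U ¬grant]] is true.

Sat(¬grant) = {Req, Done, Wait, Crit}
A[grant U ¬grant]: least fixpoint, start Z0 = Sat(¬grant) = {Req, Done, Wait, Crit}, add states in Sat(grant) with every successor in Z. Z1 = {Req, Done, Wait, Retry, Crit}; fixed.
Sat(A[grant U ¬grant]) = {Req, Done, Wait, Retry, Crit}
E[recv U A[grant U ¬grant]]: least fixpoint, start Z0 = Sat(A[grant U ¬grant]) = {Req, Done, Wait, Retry, Crit}, add states in Sat(recv) with some successor in Z. Already a fixed point.
Sat(E[recv U A[grant U ¬grant]]) = {Req, Done, Wait, Retry, Crit}
AF E[recv U A[grant U ¬grant]]: least fixpoint, start Z0 = {Req, Done, Wait, Retry, Crit}, add states with every successor in Z. Already a fixed point.
Sat(AF E[recv U A[grant U ¬grant]]) = {Req, Done, Wait, Retry, Crit}

{Req, Done, Wait, Retry, Crit}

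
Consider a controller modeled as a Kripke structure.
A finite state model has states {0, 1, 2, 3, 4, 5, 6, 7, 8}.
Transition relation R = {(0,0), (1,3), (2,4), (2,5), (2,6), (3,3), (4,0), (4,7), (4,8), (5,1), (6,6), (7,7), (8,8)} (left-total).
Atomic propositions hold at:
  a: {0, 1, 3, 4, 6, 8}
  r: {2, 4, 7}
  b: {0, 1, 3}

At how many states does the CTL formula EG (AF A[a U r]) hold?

3

A[a U r]: least fixpoint, start Z0 = Sat(r) = {2, 4, 7}, add states in Sat(a) with every successor in Z. Already a fixed point.
Sat(A[a U r]) = {2, 4, 7}
AF A[a U r]: least fixpoint, start Z0 = {2, 4, 7}, add states with every successor in Z. Already a fixed point.
Sat(AF A[a U r]) = {2, 4, 7}
EG (AF A[a U r]): greatest fixpoint, start Z0 = {2, 4, 7}, keep only states in Sat with some successor in Z. Already a fixed point.
Sat(EG (AF A[a U r])) = {2, 4, 7}
|Sat(EG (AF A[a U r]))| = |{2, 4, 7}| = 3.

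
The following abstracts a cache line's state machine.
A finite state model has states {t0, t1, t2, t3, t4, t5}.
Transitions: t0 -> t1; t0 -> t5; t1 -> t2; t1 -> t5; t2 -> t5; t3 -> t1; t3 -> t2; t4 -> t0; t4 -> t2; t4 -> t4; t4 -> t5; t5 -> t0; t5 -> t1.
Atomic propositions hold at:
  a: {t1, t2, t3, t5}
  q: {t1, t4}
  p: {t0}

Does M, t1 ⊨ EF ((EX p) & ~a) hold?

No

Sat(EX p) = {s : some successor in {t0}} = {t4, t5}
Sat(~a) = {t0, t4}
Sat((EX p) & ~a) = {t4}
EF ((EX p) & ~a): least fixpoint, start Z0 = {t4}, add states with some successor in Z. Already a fixed point.
Sat(EF ((EX p) & ~a)) = {t4}
t1 ∉ Sat(EF ((EX p) & ~a)) = {t4}, so the formula does not hold at t1.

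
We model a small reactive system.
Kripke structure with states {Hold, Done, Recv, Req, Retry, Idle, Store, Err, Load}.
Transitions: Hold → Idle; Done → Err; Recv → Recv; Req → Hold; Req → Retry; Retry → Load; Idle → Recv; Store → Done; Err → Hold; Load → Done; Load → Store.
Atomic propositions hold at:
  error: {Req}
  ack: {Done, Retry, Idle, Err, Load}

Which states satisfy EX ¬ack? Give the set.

{Recv, Req, Idle, Err, Load}

Sat(¬ack) = {Hold, Recv, Req, Store}
Sat(EX ¬ack) = {s : some successor in {Hold, Recv, Req, Store}} = {Recv, Req, Idle, Err, Load}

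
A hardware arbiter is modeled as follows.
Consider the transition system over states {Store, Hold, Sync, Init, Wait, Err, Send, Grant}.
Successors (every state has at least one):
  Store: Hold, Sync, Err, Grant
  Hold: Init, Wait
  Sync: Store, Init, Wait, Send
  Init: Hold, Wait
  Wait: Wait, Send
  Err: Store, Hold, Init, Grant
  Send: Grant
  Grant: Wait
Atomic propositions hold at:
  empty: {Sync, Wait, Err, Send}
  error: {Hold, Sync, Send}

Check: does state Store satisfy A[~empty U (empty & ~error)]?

No

Sat(~empty) = {Store, Hold, Init, Grant}
Sat(~error) = {Store, Init, Wait, Err, Grant}
Sat(empty & ~error) = {Wait, Err}
A[~empty U (empty & ~error)]: least fixpoint, start Z0 = Sat((empty & ~error)) = {Wait, Err}, add states in Sat(~empty) with every successor in Z. Z1 = {Wait, Err, Grant}; fixed.
Sat(A[~empty U (empty & ~error)]) = {Wait, Err, Grant}
Store ∉ Sat(A[~empty U (empty & ~error)]) = {Wait, Err, Grant}, so the formula does not hold at Store.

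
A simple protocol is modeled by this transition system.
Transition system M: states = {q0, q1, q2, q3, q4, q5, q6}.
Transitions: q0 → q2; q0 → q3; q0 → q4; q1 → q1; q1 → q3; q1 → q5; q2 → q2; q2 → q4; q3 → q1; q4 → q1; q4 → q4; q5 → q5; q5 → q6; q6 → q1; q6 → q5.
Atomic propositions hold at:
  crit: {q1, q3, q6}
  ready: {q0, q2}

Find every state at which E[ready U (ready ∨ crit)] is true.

{q0, q1, q2, q3, q6}

Sat(ready ∨ crit) = {q0, q1, q2, q3, q6}
E[ready U (ready ∨ crit)]: least fixpoint, start Z0 = Sat((ready ∨ crit)) = {q0, q1, q2, q3, q6}, add states in Sat(ready) with some successor in Z. Already a fixed point.
Sat(E[ready U (ready ∨ crit)]) = {q0, q1, q2, q3, q6}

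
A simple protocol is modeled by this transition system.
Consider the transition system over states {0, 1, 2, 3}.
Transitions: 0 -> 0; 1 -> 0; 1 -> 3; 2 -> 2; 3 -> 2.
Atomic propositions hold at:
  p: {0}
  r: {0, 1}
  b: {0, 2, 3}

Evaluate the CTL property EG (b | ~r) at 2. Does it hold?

Yes

Sat(~r) = {2, 3}
Sat(b | ~r) = {0, 2, 3}
EG (b | ~r): greatest fixpoint, start Z0 = {0, 2, 3}, keep only states in Sat with some successor in Z. Already a fixed point.
Sat(EG (b | ~r)) = {0, 2, 3}
2 ∈ Sat(EG (b | ~r)) = {0, 2, 3}, so the formula holds at 2.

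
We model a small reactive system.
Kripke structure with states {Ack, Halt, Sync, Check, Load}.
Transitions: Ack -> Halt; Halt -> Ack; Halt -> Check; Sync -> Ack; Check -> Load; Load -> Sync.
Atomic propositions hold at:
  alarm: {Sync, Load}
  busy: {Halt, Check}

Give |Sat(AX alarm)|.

Sat(AX alarm) = {s : every successor in {Sync, Load}} = {Check, Load}
|Sat(AX alarm)| = |{Check, Load}| = 2.

2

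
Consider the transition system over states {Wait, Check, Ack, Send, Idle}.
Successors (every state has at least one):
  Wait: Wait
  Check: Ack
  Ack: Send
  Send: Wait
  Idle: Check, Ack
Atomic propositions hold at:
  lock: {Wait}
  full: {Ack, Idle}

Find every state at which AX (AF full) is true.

{Check, Idle}

AF full: least fixpoint, start Z0 = {Ack, Idle}, add states with every successor in Z. Z1 = {Check, Ack, Idle}; fixed.
Sat(AF full) = {Check, Ack, Idle}
Sat(AX (AF full)) = {s : every successor in {Check, Ack, Idle}} = {Check, Idle}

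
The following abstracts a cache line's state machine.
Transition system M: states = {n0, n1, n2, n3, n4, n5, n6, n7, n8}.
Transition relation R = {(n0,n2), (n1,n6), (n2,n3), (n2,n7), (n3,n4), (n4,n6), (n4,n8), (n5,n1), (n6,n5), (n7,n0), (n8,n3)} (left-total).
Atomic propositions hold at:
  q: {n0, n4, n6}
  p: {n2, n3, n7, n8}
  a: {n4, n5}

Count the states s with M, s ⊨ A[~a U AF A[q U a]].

Sat(~a) = {n0, n1, n2, n3, n6, n7, n8}
A[q U a]: least fixpoint, start Z0 = Sat(a) = {n4, n5}, add states in Sat(q) with every successor in Z. Z1 = {n4, n5, n6}; fixed.
Sat(A[q U a]) = {n4, n5, n6}
AF A[q U a]: least fixpoint, start Z0 = {n4, n5, n6}, add states with every successor in Z. Z1 = {n1, n3, n4, n5, n6}; Z2 = {n1, n3, n4, n5, n6, n8}; fixed.
Sat(AF A[q U a]) = {n1, n3, n4, n5, n6, n8}
A[~a U AF A[q U a]]: least fixpoint, start Z0 = Sat(AF A[q U a]) = {n1, n3, n4, n5, n6, n8}, add states in Sat(~a) with every successor in Z. Already a fixed point.
Sat(A[~a U AF A[q U a]]) = {n1, n3, n4, n5, n6, n8}
|Sat(A[~a U AF A[q U a]])| = |{n1, n3, n4, n5, n6, n8}| = 6.

6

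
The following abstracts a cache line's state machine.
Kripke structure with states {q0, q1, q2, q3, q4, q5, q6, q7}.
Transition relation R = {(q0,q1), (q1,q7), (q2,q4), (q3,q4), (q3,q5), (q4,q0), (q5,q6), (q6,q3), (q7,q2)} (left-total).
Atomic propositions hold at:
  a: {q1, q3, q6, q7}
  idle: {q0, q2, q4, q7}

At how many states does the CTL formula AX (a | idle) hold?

7

Sat(a | idle) = {q0, q1, q2, q3, q4, q6, q7}
Sat(AX (a | idle)) = {s : every successor in {q0, q1, q2, q3, q4, q6, q7}} = {q0, q1, q2, q4, q5, q6, q7}
|Sat(AX (a | idle))| = |{q0, q1, q2, q4, q5, q6, q7}| = 7.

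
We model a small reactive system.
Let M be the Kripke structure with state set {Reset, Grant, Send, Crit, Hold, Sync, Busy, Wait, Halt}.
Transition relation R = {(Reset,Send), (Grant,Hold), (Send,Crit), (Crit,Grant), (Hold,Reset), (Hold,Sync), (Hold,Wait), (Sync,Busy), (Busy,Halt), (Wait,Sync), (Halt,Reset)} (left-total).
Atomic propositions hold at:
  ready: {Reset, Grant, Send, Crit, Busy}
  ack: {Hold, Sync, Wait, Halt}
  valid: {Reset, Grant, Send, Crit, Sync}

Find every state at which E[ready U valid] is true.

{Reset, Grant, Send, Crit, Sync}

E[ready U valid]: least fixpoint, start Z0 = Sat(valid) = {Reset, Grant, Send, Crit, Sync}, add states in Sat(ready) with some successor in Z. Already a fixed point.
Sat(E[ready U valid]) = {Reset, Grant, Send, Crit, Sync}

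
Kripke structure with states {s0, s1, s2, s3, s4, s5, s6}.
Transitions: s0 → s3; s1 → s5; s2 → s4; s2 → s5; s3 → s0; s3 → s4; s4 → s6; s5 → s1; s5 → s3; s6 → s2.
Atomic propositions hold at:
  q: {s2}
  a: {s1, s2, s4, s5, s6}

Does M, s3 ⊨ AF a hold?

AF a: least fixpoint, start Z0 = {s1, s2, s4, s5, s6}, add states with every successor in Z. Already a fixed point.
Sat(AF a) = {s1, s2, s4, s5, s6}
s3 ∉ Sat(AF a) = {s1, s2, s4, s5, s6}, so the formula does not hold at s3.

No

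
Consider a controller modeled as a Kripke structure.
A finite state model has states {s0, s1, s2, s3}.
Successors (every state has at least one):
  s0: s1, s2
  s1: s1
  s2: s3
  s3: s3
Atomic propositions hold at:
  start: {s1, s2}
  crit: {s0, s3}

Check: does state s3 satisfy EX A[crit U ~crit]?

Sat(~crit) = {s1, s2}
A[crit U ~crit]: least fixpoint, start Z0 = Sat(~crit) = {s1, s2}, add states in Sat(crit) with every successor in Z. Z1 = {s0, s1, s2}; fixed.
Sat(A[crit U ~crit]) = {s0, s1, s2}
Sat(EX A[crit U ~crit]) = {s : some successor in {s0, s1, s2}} = {s0, s1}
s3 ∉ Sat(EX A[crit U ~crit]) = {s0, s1}, so the formula does not hold at s3.

No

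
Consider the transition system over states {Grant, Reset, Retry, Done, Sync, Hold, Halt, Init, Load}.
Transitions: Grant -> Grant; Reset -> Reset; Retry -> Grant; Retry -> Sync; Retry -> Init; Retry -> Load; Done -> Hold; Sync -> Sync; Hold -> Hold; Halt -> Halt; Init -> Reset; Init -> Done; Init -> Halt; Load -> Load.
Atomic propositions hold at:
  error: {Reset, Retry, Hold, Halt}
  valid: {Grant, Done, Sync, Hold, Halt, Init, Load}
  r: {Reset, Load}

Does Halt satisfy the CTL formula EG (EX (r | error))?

Sat(r | error) = {Reset, Retry, Hold, Halt, Load}
Sat(EX (r | error)) = {s : some successor in {Reset, Retry, Hold, Halt, Load}} = {Reset, Retry, Done, Hold, Halt, Init, Load}
EG (EX (r | error)): greatest fixpoint, start Z0 = {Reset, Retry, Done, Hold, Halt, Init, Load}, keep only states in Sat with some successor in Z. Already a fixed point.
Sat(EG (EX (r | error))) = {Reset, Retry, Done, Hold, Halt, Init, Load}
Halt ∈ Sat(EG (EX (r | error))) = {Reset, Retry, Done, Hold, Halt, Init, Load}, so the formula holds at Halt.

Yes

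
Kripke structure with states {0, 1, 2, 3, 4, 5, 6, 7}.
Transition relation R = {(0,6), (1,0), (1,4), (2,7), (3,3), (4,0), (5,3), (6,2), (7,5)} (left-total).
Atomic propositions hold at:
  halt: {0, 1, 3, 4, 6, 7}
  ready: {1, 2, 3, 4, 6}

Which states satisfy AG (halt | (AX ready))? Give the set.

{3, 5, 7}

Sat(AX ready) = {s : every successor in {1, 2, 3, 4, 6}} = {0, 3, 5, 6}
Sat(halt | (AX ready)) = {0, 1, 3, 4, 5, 6, 7}
AG (halt | (AX ready)): greatest fixpoint, start Z0 = {0, 1, 3, 4, 5, 6, 7}, keep only states in Sat with every successor in Z. Z1 = {0, 1, 3, 4, 5, 7}; Z2 = {1, 3, 4, 5, 7}; Z3 = {3, 5, 7}; fixed.
Sat(AG (halt | (AX ready))) = {3, 5, 7}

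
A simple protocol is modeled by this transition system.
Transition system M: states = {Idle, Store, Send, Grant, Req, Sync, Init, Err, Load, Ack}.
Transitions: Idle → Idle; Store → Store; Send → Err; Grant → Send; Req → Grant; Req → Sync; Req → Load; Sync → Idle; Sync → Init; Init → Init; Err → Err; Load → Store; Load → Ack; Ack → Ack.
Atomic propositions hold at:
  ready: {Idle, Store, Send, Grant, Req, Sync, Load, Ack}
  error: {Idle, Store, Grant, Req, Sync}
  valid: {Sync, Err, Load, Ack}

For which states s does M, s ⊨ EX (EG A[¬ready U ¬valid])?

{Idle, Store, Sync, Init, Load}

Sat(¬ready) = {Init, Err}
Sat(¬valid) = {Idle, Store, Send, Grant, Req, Init}
A[¬ready U ¬valid]: least fixpoint, start Z0 = Sat(¬valid) = {Idle, Store, Send, Grant, Req, Init}, add states in Sat(¬ready) with every successor in Z. Already a fixed point.
Sat(A[¬ready U ¬valid]) = {Idle, Store, Send, Grant, Req, Init}
EG A[¬ready U ¬valid]: greatest fixpoint, start Z0 = {Idle, Store, Send, Grant, Req, Init}, keep only states in Sat with some successor in Z. Z1 = {Idle, Store, Grant, Req, Init}; Z2 = {Idle, Store, Req, Init}; Z3 = {Idle, Store, Init}; fixed.
Sat(EG A[¬ready U ¬valid]) = {Idle, Store, Init}
Sat(EX (EG A[¬ready U ¬valid])) = {s : some successor in {Idle, Store, Init}} = {Idle, Store, Sync, Init, Load}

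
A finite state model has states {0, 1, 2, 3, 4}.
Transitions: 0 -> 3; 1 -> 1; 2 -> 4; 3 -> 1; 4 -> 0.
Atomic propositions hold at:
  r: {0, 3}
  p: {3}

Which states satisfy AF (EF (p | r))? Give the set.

Sat(p | r) = {0, 3}
EF (p | r): least fixpoint, start Z0 = {0, 3}, add states with some successor in Z. Z1 = {0, 3, 4}; Z2 = {0, 2, 3, 4}; fixed.
Sat(EF (p | r)) = {0, 2, 3, 4}
AF (EF (p | r)): least fixpoint, start Z0 = {0, 2, 3, 4}, add states with every successor in Z. Already a fixed point.
Sat(AF (EF (p | r))) = {0, 2, 3, 4}

{0, 2, 3, 4}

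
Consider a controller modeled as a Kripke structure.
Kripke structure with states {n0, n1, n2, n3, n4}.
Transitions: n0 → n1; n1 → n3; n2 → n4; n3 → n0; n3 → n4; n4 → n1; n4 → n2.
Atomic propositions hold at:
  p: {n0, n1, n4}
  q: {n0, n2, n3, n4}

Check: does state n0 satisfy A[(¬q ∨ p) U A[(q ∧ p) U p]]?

Sat(¬q) = {n1}
Sat(¬q ∨ p) = {n0, n1, n4}
Sat(q ∧ p) = {n0, n4}
A[(q ∧ p) U p]: least fixpoint, start Z0 = Sat(p) = {n0, n1, n4}, add states in Sat(q ∧ p) with every successor in Z. Already a fixed point.
Sat(A[(q ∧ p) U p]) = {n0, n1, n4}
A[(¬q ∨ p) U A[(q ∧ p) U p]]: least fixpoint, start Z0 = Sat(A[(q ∧ p) U p]) = {n0, n1, n4}, add states in Sat(¬q ∨ p) with every successor in Z. Already a fixed point.
Sat(A[(¬q ∨ p) U A[(q ∧ p) U p]]) = {n0, n1, n4}
n0 ∈ Sat(A[(¬q ∨ p) U A[(q ∧ p) U p]]) = {n0, n1, n4}, so the formula holds at n0.

Yes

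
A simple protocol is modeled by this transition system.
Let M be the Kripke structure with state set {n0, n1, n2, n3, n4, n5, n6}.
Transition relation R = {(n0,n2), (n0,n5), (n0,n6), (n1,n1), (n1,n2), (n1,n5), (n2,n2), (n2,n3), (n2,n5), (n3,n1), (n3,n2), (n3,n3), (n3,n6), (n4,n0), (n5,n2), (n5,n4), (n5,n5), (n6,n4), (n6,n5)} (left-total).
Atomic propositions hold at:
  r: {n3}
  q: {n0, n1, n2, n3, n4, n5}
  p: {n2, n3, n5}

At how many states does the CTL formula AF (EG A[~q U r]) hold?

1

Sat(~q) = {n6}
A[~q U r]: least fixpoint, start Z0 = Sat(r) = {n3}, add states in Sat(~q) with every successor in Z. Already a fixed point.
Sat(A[~q U r]) = {n3}
EG A[~q U r]: greatest fixpoint, start Z0 = {n3}, keep only states in Sat with some successor in Z. Already a fixed point.
Sat(EG A[~q U r]) = {n3}
AF (EG A[~q U r]): least fixpoint, start Z0 = {n3}, add states with every successor in Z. Already a fixed point.
Sat(AF (EG A[~q U r])) = {n3}
|Sat(AF (EG A[~q U r]))| = |{n3}| = 1.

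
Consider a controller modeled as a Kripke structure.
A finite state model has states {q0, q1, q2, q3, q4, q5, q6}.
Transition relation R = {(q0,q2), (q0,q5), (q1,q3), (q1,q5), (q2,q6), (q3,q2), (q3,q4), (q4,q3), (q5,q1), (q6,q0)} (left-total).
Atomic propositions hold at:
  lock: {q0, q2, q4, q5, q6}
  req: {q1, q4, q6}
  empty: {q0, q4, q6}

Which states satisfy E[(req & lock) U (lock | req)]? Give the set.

{q0, q1, q2, q4, q5, q6}

Sat(req & lock) = {q4, q6}
Sat(lock | req) = {q0, q1, q2, q4, q5, q6}
E[(req & lock) U (lock | req)]: least fixpoint, start Z0 = Sat((lock | req)) = {q0, q1, q2, q4, q5, q6}, add states in Sat(req & lock) with some successor in Z. Already a fixed point.
Sat(E[(req & lock) U (lock | req)]) = {q0, q1, q2, q4, q5, q6}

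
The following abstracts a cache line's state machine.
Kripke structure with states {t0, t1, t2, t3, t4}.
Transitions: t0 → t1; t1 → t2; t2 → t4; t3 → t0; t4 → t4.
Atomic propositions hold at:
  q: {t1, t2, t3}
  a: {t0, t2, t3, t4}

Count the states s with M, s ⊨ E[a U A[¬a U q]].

Sat(¬a) = {t1}
A[¬a U q]: least fixpoint, start Z0 = Sat(q) = {t1, t2, t3}, add states in Sat(¬a) with every successor in Z. Already a fixed point.
Sat(A[¬a U q]) = {t1, t2, t3}
E[a U A[¬a U q]]: least fixpoint, start Z0 = Sat(A[¬a U q]) = {t1, t2, t3}, add states in Sat(a) with some successor in Z. Z1 = {t0, t1, t2, t3}; fixed.
Sat(E[a U A[¬a U q]]) = {t0, t1, t2, t3}
|Sat(E[a U A[¬a U q]])| = |{t0, t1, t2, t3}| = 4.

4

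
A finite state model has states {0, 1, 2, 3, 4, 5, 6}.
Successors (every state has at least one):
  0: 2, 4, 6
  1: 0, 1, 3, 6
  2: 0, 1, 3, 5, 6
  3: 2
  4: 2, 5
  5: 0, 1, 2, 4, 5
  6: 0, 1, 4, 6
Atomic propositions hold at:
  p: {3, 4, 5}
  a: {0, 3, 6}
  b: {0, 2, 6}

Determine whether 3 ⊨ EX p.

No

Sat(EX p) = {s : some successor in {3, 4, 5}} = {0, 1, 2, 4, 5, 6}
3 ∉ Sat(EX p) = {0, 1, 2, 4, 5, 6}, so the formula does not hold at 3.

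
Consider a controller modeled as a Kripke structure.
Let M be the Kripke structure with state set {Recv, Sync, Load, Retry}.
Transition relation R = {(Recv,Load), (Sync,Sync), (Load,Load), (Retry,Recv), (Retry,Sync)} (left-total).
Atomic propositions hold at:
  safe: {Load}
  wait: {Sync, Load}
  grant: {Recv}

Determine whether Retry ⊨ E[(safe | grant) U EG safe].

No

Sat(safe | grant) = {Recv, Load}
EG safe: greatest fixpoint, start Z0 = {Load}, keep only states in Sat with some successor in Z. Already a fixed point.
Sat(EG safe) = {Load}
E[(safe | grant) U EG safe]: least fixpoint, start Z0 = Sat(EG safe) = {Load}, add states in Sat(safe | grant) with some successor in Z. Z1 = {Recv, Load}; fixed.
Sat(E[(safe | grant) U EG safe]) = {Recv, Load}
Retry ∉ Sat(E[(safe | grant) U EG safe]) = {Recv, Load}, so the formula does not hold at Retry.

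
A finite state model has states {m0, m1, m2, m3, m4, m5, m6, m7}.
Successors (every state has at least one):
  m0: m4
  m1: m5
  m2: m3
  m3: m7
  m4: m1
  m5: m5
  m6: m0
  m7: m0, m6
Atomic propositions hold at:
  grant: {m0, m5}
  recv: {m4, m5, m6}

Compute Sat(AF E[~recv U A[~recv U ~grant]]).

Sat(~recv) = {m0, m1, m2, m3, m7}
Sat(~grant) = {m1, m2, m3, m4, m6, m7}
A[~recv U ~grant]: least fixpoint, start Z0 = Sat(~grant) = {m1, m2, m3, m4, m6, m7}, add states in Sat(~recv) with every successor in Z. Z1 = {m0, m1, m2, m3, m4, m6, m7}; fixed.
Sat(A[~recv U ~grant]) = {m0, m1, m2, m3, m4, m6, m7}
E[~recv U A[~recv U ~grant]]: least fixpoint, start Z0 = Sat(A[~recv U ~grant]) = {m0, m1, m2, m3, m4, m6, m7}, add states in Sat(~recv) with some successor in Z. Already a fixed point.
Sat(E[~recv U A[~recv U ~grant]]) = {m0, m1, m2, m3, m4, m6, m7}
AF E[~recv U A[~recv U ~grant]]: least fixpoint, start Z0 = {m0, m1, m2, m3, m4, m6, m7}, add states with every successor in Z. Already a fixed point.
Sat(AF E[~recv U A[~recv U ~grant]]) = {m0, m1, m2, m3, m4, m6, m7}

{m0, m1, m2, m3, m4, m6, m7}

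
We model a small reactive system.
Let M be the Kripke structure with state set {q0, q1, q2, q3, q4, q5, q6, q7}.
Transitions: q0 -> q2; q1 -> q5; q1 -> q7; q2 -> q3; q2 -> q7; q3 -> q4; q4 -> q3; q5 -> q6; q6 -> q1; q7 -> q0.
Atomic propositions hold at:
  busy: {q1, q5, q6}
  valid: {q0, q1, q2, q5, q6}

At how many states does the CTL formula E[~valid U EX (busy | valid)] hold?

5

Sat(~valid) = {q3, q4, q7}
Sat(busy | valid) = {q0, q1, q2, q5, q6}
Sat(EX (busy | valid)) = {s : some successor in {q0, q1, q2, q5, q6}} = {q0, q1, q5, q6, q7}
E[~valid U EX (busy | valid)]: least fixpoint, start Z0 = Sat(EX (busy | valid)) = {q0, q1, q5, q6, q7}, add states in Sat(~valid) with some successor in Z. Already a fixed point.
Sat(E[~valid U EX (busy | valid)]) = {q0, q1, q5, q6, q7}
|Sat(E[~valid U EX (busy | valid)])| = |{q0, q1, q5, q6, q7}| = 5.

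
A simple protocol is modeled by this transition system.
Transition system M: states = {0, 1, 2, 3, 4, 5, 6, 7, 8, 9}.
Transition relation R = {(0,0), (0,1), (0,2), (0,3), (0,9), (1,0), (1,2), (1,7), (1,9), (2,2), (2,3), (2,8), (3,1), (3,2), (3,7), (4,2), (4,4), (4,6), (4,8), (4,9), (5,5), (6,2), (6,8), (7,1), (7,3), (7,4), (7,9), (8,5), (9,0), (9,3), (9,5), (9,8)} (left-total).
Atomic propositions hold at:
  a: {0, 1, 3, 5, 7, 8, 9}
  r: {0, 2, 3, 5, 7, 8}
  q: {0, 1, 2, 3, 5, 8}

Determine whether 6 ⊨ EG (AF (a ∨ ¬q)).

Sat(¬q) = {4, 6, 7, 9}
Sat(a ∨ ¬q) = {0, 1, 3, 4, 5, 6, 7, 8, 9}
AF (a ∨ ¬q): least fixpoint, start Z0 = {0, 1, 3, 4, 5, 6, 7, 8, 9}, add states with every successor in Z. Already a fixed point.
Sat(AF (a ∨ ¬q)) = {0, 1, 3, 4, 5, 6, 7, 8, 9}
EG (AF (a ∨ ¬q)): greatest fixpoint, start Z0 = {0, 1, 3, 4, 5, 6, 7, 8, 9}, keep only states in Sat with some successor in Z. Already a fixed point.
Sat(EG (AF (a ∨ ¬q))) = {0, 1, 3, 4, 5, 6, 7, 8, 9}
6 ∈ Sat(EG (AF (a ∨ ¬q))) = {0, 1, 3, 4, 5, 6, 7, 8, 9}, so the formula holds at 6.

Yes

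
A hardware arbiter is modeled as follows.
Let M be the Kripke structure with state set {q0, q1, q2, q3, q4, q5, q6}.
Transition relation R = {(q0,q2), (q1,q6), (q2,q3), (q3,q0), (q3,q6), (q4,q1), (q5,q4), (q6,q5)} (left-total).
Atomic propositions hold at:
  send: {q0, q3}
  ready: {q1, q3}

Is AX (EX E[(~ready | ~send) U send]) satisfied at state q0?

Yes

Sat(~ready) = {q0, q2, q4, q5, q6}
Sat(~send) = {q1, q2, q4, q5, q6}
Sat(~ready | ~send) = {q0, q1, q2, q4, q5, q6}
E[(~ready | ~send) U send]: least fixpoint, start Z0 = Sat(send) = {q0, q3}, add states in Sat(~ready | ~send) with some successor in Z. Z1 = {q0, q2, q3}; fixed.
Sat(E[(~ready | ~send) U send]) = {q0, q2, q3}
Sat(EX E[(~ready | ~send) U send]) = {s : some successor in {q0, q2, q3}} = {q0, q2, q3}
Sat(AX (EX E[(~ready | ~send) U send])) = {s : every successor in {q0, q2, q3}} = {q0, q2}
q0 ∈ Sat(AX (EX E[(~ready | ~send) U send])) = {q0, q2}, so the formula holds at q0.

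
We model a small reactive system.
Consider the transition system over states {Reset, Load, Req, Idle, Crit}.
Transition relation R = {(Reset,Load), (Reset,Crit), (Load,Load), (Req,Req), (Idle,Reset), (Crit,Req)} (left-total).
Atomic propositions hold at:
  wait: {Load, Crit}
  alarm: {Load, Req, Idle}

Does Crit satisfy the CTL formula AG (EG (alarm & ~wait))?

No

Sat(~wait) = {Reset, Req, Idle}
Sat(alarm & ~wait) = {Req, Idle}
EG (alarm & ~wait): greatest fixpoint, start Z0 = {Req, Idle}, keep only states in Sat with some successor in Z. Z1 = {Req}; fixed.
Sat(EG (alarm & ~wait)) = {Req}
AG (EG (alarm & ~wait)): greatest fixpoint, start Z0 = {Req}, keep only states in Sat with every successor in Z. Already a fixed point.
Sat(AG (EG (alarm & ~wait))) = {Req}
Crit ∉ Sat(AG (EG (alarm & ~wait))) = {Req}, so the formula does not hold at Crit.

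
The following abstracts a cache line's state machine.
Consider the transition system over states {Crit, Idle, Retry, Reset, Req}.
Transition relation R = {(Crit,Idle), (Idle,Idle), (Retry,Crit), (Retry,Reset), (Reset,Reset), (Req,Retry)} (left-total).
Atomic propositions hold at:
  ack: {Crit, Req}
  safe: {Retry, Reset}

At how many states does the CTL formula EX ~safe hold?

3

Sat(~safe) = {Crit, Idle, Req}
Sat(EX ~safe) = {s : some successor in {Crit, Idle, Req}} = {Crit, Idle, Retry}
|Sat(EX ~safe)| = |{Crit, Idle, Retry}| = 3.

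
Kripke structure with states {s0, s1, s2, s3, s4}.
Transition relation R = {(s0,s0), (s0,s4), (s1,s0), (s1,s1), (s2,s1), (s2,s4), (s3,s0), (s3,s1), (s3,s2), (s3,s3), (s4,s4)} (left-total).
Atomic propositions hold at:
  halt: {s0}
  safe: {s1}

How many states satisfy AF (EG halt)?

1

EG halt: greatest fixpoint, start Z0 = {s0}, keep only states in Sat with some successor in Z. Already a fixed point.
Sat(EG halt) = {s0}
AF (EG halt): least fixpoint, start Z0 = {s0}, add states with every successor in Z. Already a fixed point.
Sat(AF (EG halt)) = {s0}
|Sat(AF (EG halt))| = |{s0}| = 1.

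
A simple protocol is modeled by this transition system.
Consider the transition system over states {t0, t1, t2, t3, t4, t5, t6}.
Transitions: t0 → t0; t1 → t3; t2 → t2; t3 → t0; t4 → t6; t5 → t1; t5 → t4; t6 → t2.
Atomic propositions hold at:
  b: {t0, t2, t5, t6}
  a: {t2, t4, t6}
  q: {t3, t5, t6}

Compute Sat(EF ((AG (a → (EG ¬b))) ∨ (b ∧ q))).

{t0, t1, t3, t4, t5, t6}

Sat(¬b) = {t1, t3, t4}
EG ¬b: greatest fixpoint, start Z0 = {t1, t3, t4}, keep only states in Sat with some successor in Z. Z1 = {t1}; Z2 = ∅; fixed.
Sat(EG ¬b) = ∅
Sat(a → (EG ¬b)) = {t0, t1, t3, t5}
AG (a → (EG ¬b)): greatest fixpoint, start Z0 = {t0, t1, t3, t5}, keep only states in Sat with every successor in Z. Z1 = {t0, t1, t3}; fixed.
Sat(AG (a → (EG ¬b))) = {t0, t1, t3}
Sat(b ∧ q) = {t5, t6}
Sat((AG (a → (EG ¬b))) ∨ (b ∧ q)) = {t0, t1, t3, t5, t6}
EF ((AG (a → (EG ¬b))) ∨ (b ∧ q)): least fixpoint, start Z0 = {t0, t1, t3, t5, t6}, add states with some successor in Z. Z1 = {t0, t1, t3, t4, t5, t6}; fixed.
Sat(EF ((AG (a → (EG ¬b))) ∨ (b ∧ q))) = {t0, t1, t3, t4, t5, t6}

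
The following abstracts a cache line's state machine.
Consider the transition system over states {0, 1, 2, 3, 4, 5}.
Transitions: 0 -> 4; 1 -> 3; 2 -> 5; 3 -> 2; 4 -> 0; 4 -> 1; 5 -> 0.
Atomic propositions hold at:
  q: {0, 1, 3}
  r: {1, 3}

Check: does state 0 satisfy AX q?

No

Sat(AX q) = {s : every successor in {0, 1, 3}} = {1, 4, 5}
0 ∉ Sat(AX q) = {1, 4, 5}, so the formula does not hold at 0.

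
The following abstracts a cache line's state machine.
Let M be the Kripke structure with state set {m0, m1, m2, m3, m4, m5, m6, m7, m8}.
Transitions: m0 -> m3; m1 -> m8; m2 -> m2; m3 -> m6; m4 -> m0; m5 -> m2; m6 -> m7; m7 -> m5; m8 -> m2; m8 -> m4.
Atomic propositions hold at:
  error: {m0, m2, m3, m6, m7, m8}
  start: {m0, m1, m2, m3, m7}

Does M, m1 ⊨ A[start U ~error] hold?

Sat(~error) = {m1, m4, m5}
A[start U ~error]: least fixpoint, start Z0 = Sat(~error) = {m1, m4, m5}, add states in Sat(start) with every successor in Z. Z1 = {m1, m4, m5, m7}; fixed.
Sat(A[start U ~error]) = {m1, m4, m5, m7}
m1 ∈ Sat(A[start U ~error]) = {m1, m4, m5, m7}, so the formula holds at m1.

Yes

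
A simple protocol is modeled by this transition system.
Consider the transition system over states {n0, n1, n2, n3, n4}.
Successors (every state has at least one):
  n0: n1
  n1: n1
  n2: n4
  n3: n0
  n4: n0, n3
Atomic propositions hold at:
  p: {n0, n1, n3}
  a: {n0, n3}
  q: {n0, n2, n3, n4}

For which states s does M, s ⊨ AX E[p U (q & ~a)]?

Sat(~a) = {n1, n2, n4}
Sat(q & ~a) = {n2, n4}
E[p U (q & ~a)]: least fixpoint, start Z0 = Sat((q & ~a)) = {n2, n4}, add states in Sat(p) with some successor in Z. Already a fixed point.
Sat(E[p U (q & ~a)]) = {n2, n4}
Sat(AX E[p U (q & ~a)]) = {s : every successor in {n2, n4}} = {n2}

{n2}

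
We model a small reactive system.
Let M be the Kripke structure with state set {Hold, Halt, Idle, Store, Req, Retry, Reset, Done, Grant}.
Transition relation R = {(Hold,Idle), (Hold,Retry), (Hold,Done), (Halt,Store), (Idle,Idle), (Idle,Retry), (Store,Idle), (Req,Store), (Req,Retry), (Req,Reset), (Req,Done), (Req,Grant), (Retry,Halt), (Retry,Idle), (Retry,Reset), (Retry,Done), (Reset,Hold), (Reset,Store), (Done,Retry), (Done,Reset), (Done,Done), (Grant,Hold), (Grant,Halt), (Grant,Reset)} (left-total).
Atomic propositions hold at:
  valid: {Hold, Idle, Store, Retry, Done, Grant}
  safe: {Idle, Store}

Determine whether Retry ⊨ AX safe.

No

Sat(AX safe) = {s : every successor in {Idle, Store}} = {Halt, Store}
Retry ∉ Sat(AX safe) = {Halt, Store}, so the formula does not hold at Retry.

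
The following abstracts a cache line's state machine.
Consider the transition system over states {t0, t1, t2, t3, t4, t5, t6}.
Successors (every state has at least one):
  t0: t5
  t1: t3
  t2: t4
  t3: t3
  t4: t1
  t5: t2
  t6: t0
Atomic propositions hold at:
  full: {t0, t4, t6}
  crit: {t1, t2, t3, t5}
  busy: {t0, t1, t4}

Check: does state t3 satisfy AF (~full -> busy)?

No

Sat(~full) = {t1, t2, t3, t5}
Sat(~full -> busy) = {t0, t1, t4, t6}
AF (~full -> busy): least fixpoint, start Z0 = {t0, t1, t4, t6}, add states with every successor in Z. Z1 = {t0, t1, t2, t4, t6}; Z2 = {t0, t1, t2, t4, t5, t6}; fixed.
Sat(AF (~full -> busy)) = {t0, t1, t2, t4, t5, t6}
t3 ∉ Sat(AF (~full -> busy)) = {t0, t1, t2, t4, t5, t6}, so the formula does not hold at t3.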